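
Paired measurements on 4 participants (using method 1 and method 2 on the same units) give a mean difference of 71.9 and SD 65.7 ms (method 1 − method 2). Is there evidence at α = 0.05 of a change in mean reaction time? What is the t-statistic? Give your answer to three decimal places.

H0: μ_d = 0; H1: μ_d ≠ 0 (paired t-test on the differences, two-sided).
t = d̄/(s_d/√n) = 71.9/(65.7/√4) = 2.189
df = n − 1 = 3
Two-sided p-value ≈ 0.1164
Since p ≈ 0.1164 > α = 0.05, fail to reject H0; the data do not provide sufficient evidence against H0.

2.189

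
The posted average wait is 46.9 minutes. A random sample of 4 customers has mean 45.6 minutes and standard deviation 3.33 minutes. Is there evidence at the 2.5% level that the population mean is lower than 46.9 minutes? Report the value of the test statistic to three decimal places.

H0: μ = 46.9; H1: μ < 46.9 (one-sample t-test, left-tailed).
t = (x̄ − μ₀)/(s/√n) = (45.6 − 46.9)/(3.33/√4) = -0.781
df = n − 1 = 3
p-value = P(T ≤ -0.781) ≈ 0.246
Since p ≈ 0.246 > α = 0.025, fail to reject H0; the evidence is not statistically significant.

-0.781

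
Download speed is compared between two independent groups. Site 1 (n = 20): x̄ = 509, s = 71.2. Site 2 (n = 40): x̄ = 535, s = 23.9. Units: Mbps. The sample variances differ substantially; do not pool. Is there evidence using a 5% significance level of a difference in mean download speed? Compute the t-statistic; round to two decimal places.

-1.59

Let group 1 = site 1, group 2 = site 2. H0: μ_1 = μ_2; H1: μ_1 ≠ μ_2 (Welch's two-sample t-test, two-sided).
t = (x̄_1 − x̄_2)/√(s_1²/n_1 + s_2²/n_2) = (509 − 535)/√(71.2²/20 + 23.9²/40) = -1.59
Welch–Satterthwaite df ≈ 21.17
Two-sided p-value ≈ 0.127
Since p ≈ 0.127 > α = 0.05, fail to reject H0; the evidence is not statistically significant.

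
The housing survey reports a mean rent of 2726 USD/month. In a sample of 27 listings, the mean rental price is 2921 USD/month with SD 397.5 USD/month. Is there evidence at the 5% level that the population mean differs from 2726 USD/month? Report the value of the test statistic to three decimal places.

H0: μ = 2726; H1: μ ≠ 2726 (one-sample t-test, two-sided).
t = (x̄ − μ₀)/(s/√n) = (2921 − 2726)/(397.5/√27) = 2.549
df = n − 1 = 26
Two-sided p-value ≈ 0.017
Since p ≈ 0.017 < α = 0.05, reject H0; the evidence is statistically significant.

2.549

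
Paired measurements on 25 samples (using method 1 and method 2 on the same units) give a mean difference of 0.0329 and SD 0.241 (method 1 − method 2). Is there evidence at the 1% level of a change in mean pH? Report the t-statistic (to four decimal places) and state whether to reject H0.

H0: μ_d = 0; H1: μ_d ≠ 0 (paired t-test on the differences, two-sided).
t = d̄/(s_d/√n) = 0.0329/(0.241/√25) = 0.6826
df = n − 1 = 24
Two-sided p-value ≈ 0.501
Since p ≈ 0.501 > α = 0.01, fail to reject H0; the evidence is not statistically significant.

t = 0.6826; fail to reject H0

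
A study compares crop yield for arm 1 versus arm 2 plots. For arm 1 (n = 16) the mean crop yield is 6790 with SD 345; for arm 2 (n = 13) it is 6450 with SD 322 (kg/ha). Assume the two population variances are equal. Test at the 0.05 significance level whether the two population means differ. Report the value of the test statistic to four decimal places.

2.7183

Let group 1 = arm 1, group 2 = arm 2. H0: μ_1 = μ_2; H1: μ_1 ≠ μ_2 (two-sample pooled-variance t-test, two-sided).
s_p² = [(16−1)·345² + (13−1)·322²]/(16+13−2) = 112207
t = (6790 − 6450)/√[112207·(1/16 + 1/13)] = 2.7183
df = n₁ + n₂ − 2 = 27
Two-sided p-value ≈ 0.011
Since p ≈ 0.011 < α = 0.05, reject H0; the evidence is statistically significant.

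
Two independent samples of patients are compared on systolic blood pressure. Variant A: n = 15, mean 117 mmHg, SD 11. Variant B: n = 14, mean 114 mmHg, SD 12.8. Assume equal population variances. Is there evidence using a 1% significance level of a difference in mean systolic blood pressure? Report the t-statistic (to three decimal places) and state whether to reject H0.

Let group 1 = variant A, group 2 = variant B. H0: μ_1 = μ_2; H1: μ_1 ≠ μ_2 (two-sample pooled-variance t-test, two-sided).
s_p² = [(15−1)·11² + (14−1)·12.8²]/(15+14−2) = 141.627
t = (117 − 114)/√[141.627·(1/15 + 1/14)] = 0.678
df = n₁ + n₂ − 2 = 27
Two-sided p-value ≈ 0.503
Since p ≈ 0.503 > α = 0.01, fail to reject H0; the evidence is not statistically significant.

t = 0.678; fail to reject H0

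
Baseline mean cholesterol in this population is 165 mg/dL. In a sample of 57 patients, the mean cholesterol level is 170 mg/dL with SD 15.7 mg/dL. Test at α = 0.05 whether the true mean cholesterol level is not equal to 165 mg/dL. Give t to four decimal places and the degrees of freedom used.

t = 2.4044, df = 56

H0: μ = 165; H1: μ ≠ 165 (one-sample t-test, two-sided).
t = (x̄ − μ₀)/(s/√n) = (170 − 165)/(15.7/√57) = 2.4044
df = n − 1 = 56
Two-sided p-value ≈ 0.0195
Since p ≈ 0.0195 < α = 0.05, reject H0; the evidence is statistically significant.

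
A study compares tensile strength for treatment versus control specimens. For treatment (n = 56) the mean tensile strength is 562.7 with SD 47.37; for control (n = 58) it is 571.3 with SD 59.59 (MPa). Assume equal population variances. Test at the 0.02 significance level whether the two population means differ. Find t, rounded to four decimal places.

-0.8511

Let group 1 = treatment, group 2 = control. H0: μ_1 = μ_2; H1: μ_1 ≠ μ_2 (two-sample pooled-variance t-test, two-sided).
s_p² = [(56−1)·47.37² + (58−1)·59.59²]/(56+58−2) = 2909.11
t = (562.7 − 571.3)/√[2909.11·(1/56 + 1/58)] = -0.8511
df = n₁ + n₂ − 2 = 112
Two-sided p-value ≈ 0.397
Since p ≈ 0.397 > α = 0.02, fail to reject H0; the data do not provide sufficient evidence against H0.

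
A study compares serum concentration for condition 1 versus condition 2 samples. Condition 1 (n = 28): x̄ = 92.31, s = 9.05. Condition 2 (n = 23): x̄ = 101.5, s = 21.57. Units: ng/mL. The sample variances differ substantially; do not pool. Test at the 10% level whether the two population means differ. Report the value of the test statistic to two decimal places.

Let group 1 = condition 1, group 2 = condition 2. H0: μ_1 = μ_2; H1: μ_1 ≠ μ_2 (Welch's two-sample t-test, two-sided).
t = (x̄_1 − x̄_2)/√(s_1²/n_1 + s_2²/n_2) = (92.31 − 101.5)/√(9.05²/28 + 21.57²/23) = -1.91
Welch–Satterthwaite df ≈ 28.34
Two-sided p-value ≈ 0.066
Since p ≈ 0.066 < α = 0.1, reject H0; the evidence is statistically significant.

-1.91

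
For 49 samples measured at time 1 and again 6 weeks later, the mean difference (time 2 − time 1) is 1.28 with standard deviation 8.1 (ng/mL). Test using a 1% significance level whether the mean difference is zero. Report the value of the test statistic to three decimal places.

1.106

H0: μ_d = 0; H1: μ_d ≠ 0 (paired t-test on the differences, two-sided).
t = d̄/(s_d/√n) = 1.28/(8.1/√49) = 1.106
df = n − 1 = 48
Two-sided p-value ≈ 0.2742
Since p ≈ 0.2742 > α = 0.01, fail to reject H0; the evidence is not statistically significant.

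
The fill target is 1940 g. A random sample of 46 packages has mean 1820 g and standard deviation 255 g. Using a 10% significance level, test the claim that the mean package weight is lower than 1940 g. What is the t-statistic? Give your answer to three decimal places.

-3.192

H0: μ = 1940; H1: μ < 1940 (one-sample t-test, left-tailed).
t = (x̄ − μ₀)/(s/√n) = (1820 − 1940)/(255/√46) = -3.192
df = n − 1 = 45
p-value = P(T ≤ -3.192) ≈ 0.001
Since p ≈ 0.001 < α = 0.1, reject H0; the data support H1.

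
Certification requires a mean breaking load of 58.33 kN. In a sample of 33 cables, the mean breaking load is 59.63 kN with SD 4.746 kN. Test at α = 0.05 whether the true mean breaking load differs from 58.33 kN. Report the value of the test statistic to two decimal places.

1.57

H0: μ = 58.33; H1: μ ≠ 58.33 (one-sample t-test, two-sided).
t = (x̄ − μ₀)/(s/√n) = (59.63 − 58.33)/(4.746/√33) = 1.57
df = n − 1 = 32
Two-sided p-value ≈ 0.1254
Since p ≈ 0.1254 > α = 0.05, fail to reject H0; the evidence is not statistically significant.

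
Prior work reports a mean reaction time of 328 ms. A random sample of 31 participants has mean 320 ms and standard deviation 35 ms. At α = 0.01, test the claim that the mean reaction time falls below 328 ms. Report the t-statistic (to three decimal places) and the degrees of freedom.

H0: μ = 328; H1: μ < 328 (one-sample t-test, left-tailed).
t = (x̄ − μ₀)/(s/√n) = (320 − 328)/(35/√31) = -1.273
df = n − 1 = 30
p-value = P(T ≤ -1.273) ≈ 0.1065
Since p ≈ 0.1065 > α = 0.01, fail to reject H0; the data do not provide sufficient evidence against H0.

t = -1.273, df = 30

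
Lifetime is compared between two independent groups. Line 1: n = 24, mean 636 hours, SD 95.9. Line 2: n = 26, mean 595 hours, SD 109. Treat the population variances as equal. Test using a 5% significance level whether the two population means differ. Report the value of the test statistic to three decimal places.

Let group 1 = line 1, group 2 = line 2. H0: μ_1 = μ_2; H1: μ_1 ≠ μ_2 (two-sample pooled-variance t-test, two-sided).
s_p² = [(24−1)·95.9² + (26−1)·109²]/(24+26−2) = 10594.8
t = (636 − 595)/√[10594.8·(1/24 + 1/26)] = 1.407
df = n₁ + n₂ − 2 = 48
Two-sided p-value ≈ 0.166
Since p ≈ 0.166 > α = 0.05, fail to reject H0; the evidence is not statistically significant.

1.407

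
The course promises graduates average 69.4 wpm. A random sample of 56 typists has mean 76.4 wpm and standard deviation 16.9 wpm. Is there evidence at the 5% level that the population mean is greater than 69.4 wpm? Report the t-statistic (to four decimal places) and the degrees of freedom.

t = 3.0996, df = 55

H0: μ = 69.4; H1: μ > 69.4 (one-sample t-test, right-tailed).
t = (x̄ − μ₀)/(s/√n) = (76.4 − 69.4)/(16.9/√56) = 3.0996
df = n − 1 = 55
p-value = P(T ≥ 3.0996) ≈ 0.002
Since p ≈ 0.002 < α = 0.05, reject H0; the evidence is statistically significant.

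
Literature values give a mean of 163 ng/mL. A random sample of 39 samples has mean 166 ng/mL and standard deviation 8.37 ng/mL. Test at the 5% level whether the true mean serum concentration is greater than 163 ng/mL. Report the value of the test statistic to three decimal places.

2.238

H0: μ = 163; H1: μ > 163 (one-sample t-test, right-tailed).
t = (x̄ − μ₀)/(s/√n) = (166 − 163)/(8.37/√39) = 2.238
df = n − 1 = 38
p-value = P(T ≥ 2.238) ≈ 0.016
Since p ≈ 0.016 < α = 0.05, reject H0; the evidence is statistically significant.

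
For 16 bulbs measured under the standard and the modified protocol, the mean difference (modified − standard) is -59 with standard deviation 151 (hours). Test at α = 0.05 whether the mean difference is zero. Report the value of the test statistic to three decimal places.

H0: μ_d = 0; H1: μ_d ≠ 0 (paired t-test on the differences, two-sided).
t = d̄/(s_d/√n) = -59/(151/√16) = -1.563
df = n − 1 = 15
Two-sided p-value ≈ 0.1389
Since p ≈ 0.1389 > α = 0.05, fail to reject H0; the evidence is not statistically significant.

-1.563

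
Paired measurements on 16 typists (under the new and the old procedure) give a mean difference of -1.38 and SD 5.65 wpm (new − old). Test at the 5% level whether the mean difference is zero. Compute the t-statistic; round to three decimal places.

H0: μ_d = 0; H1: μ_d ≠ 0 (paired t-test on the differences, two-sided).
t = d̄/(s_d/√n) = -1.38/(5.65/√16) = -0.977
df = n − 1 = 15
Two-sided p-value ≈ 0.3441
Since p ≈ 0.3441 > α = 0.05, fail to reject H0; the evidence is not statistically significant.

-0.977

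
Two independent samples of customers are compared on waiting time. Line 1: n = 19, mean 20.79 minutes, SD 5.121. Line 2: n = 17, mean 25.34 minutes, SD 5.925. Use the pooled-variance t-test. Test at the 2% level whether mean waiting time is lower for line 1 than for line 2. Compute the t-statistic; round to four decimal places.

-2.4717

Let group 1 = line 1, group 2 = line 2. H0: μ_1 = μ_2; H1: μ_1 < μ_2 (two-sample pooled-variance t-test, left-tailed).
s_p² = [(19−1)·5.121² + (17−1)·5.925²]/(19+17−2) = 30.4039
t = (20.79 − 25.34)/√[30.4039·(1/19 + 1/17)] = -2.4717
df = n₁ + n₂ − 2 = 34
p-value = P(T ≤ -2.4717) ≈ 0.009
Since p ≈ 0.009 < α = 0.02, reject H0; the evidence is statistically significant.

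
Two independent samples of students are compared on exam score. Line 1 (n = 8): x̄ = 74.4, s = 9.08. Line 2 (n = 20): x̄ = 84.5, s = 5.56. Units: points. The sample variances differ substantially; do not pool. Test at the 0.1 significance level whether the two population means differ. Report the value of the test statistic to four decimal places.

Let group 1 = line 1, group 2 = line 2. H0: μ_1 = μ_2; H1: μ_1 ≠ μ_2 (Welch's two-sample t-test, two-sided).
t = (x̄_1 − x̄_2)/√(s_1²/n_1 + s_2²/n_2) = (74.4 − 84.5)/√(9.08²/8 + 5.56²/20) = -2.9338
Welch–Satterthwaite df ≈ 9.18
Two-sided p-value ≈ 0.016
Since p ≈ 0.016 < α = 0.1, reject H0; the data support H1.

-2.9338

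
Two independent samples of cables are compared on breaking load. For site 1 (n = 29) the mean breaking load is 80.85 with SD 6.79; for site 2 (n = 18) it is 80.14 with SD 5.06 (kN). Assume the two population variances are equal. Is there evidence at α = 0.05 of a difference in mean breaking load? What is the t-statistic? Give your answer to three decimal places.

Let group 1 = site 1, group 2 = site 2. H0: μ_1 = μ_2; H1: μ_1 ≠ μ_2 (two-sample pooled-variance t-test, two-sided).
s_p² = [(29−1)·6.79² + (18−1)·5.06²]/(29+18−2) = 38.3595
t = (80.85 − 80.14)/√[38.3595·(1/29 + 1/18)] = 0.382
df = n₁ + n₂ − 2 = 45
Two-sided p-value ≈ 0.704
Since p ≈ 0.704 > α = 0.05, fail to reject H0; the evidence is not statistically significant.

0.382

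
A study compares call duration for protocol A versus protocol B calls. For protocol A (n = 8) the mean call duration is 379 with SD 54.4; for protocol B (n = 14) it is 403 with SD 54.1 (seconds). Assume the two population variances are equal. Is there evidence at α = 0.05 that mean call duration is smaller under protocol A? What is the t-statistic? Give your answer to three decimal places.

Let group 1 = protocol A, group 2 = protocol B. H0: μ_1 = μ_2; H1: μ_1 < μ_2 (two-sample pooled-variance t-test, left-tailed).
s_p² = [(8−1)·54.4² + (14−1)·54.1²]/(8+14−2) = 2938.2
t = (379 − 403)/√[2938.2·(1/8 + 1/14)] = -0.999
df = n₁ + n₂ − 2 = 20
p-value = P(T ≤ -0.999) ≈ 0.1649
Since p ≈ 0.1649 > α = 0.05, fail to reject H0; the data do not provide sufficient evidence against H0.

-0.999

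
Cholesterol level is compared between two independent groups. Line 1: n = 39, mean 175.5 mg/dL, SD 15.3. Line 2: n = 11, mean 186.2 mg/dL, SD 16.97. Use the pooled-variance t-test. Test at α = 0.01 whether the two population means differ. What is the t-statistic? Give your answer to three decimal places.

-2.001

Let group 1 = line 1, group 2 = line 2. H0: μ_1 = μ_2; H1: μ_1 ≠ μ_2 (two-sample pooled-variance t-test, two-sided).
s_p² = [(39−1)·15.3² + (11−1)·16.97²]/(39+11−2) = 245.317
t = (175.5 − 186.2)/√[245.317·(1/39 + 1/11)] = -2.001
df = n₁ + n₂ − 2 = 48
Two-sided p-value ≈ 0.0511
Since p ≈ 0.0511 > α = 0.01, fail to reject H0; the data do not provide sufficient evidence against H0.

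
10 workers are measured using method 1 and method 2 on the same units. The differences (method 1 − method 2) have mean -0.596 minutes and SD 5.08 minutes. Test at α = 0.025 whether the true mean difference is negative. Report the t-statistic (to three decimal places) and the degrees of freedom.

H0: μ_d = 0; H1: μ_d < 0 (paired t-test on the differences, left-tailed).
t = d̄/(s_d/√n) = -0.596/(5.08/√10) = -0.371
df = n − 1 = 9
p-value = P(T ≤ -0.371) ≈ 0.3596
Since p ≈ 0.3596 > α = 0.025, fail to reject H0; the evidence is not statistically significant.

t = -0.371, df = 9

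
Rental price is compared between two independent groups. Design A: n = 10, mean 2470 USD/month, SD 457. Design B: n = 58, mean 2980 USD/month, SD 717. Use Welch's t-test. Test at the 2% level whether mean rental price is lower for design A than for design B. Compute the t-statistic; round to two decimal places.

-2.96

Let group 1 = design A, group 2 = design B. H0: μ_1 = μ_2; H1: μ_1 < μ_2 (Welch's two-sample t-test, left-tailed).
t = (x̄_1 − x̄_2)/√(s_1²/n_1 + s_2²/n_2) = (2470 − 2980)/√(457²/10 + 717²/58) = -2.96
Welch–Satterthwaite df ≈ 17.76
p-value = P(T ≤ -2.96) ≈ 0.0043
Since p ≈ 0.0043 < α = 0.02, reject H0; the data support H1.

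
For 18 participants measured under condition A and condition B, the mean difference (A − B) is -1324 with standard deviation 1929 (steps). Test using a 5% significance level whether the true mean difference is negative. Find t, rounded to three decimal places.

-2.912

H0: μ_d = 0; H1: μ_d < 0 (paired t-test on the differences, left-tailed).
t = d̄/(s_d/√n) = -1324/(1929/√18) = -2.912
df = n − 1 = 17
p-value = P(T ≤ -2.912) ≈ 0.0049
Since p ≈ 0.0049 < α = 0.05, reject H0; the evidence is statistically significant.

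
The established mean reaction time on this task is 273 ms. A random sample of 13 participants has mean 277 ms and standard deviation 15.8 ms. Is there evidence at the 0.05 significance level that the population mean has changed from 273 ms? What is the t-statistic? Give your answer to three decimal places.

0.913

H0: μ = 273; H1: μ ≠ 273 (one-sample t-test, two-sided).
t = (x̄ − μ₀)/(s/√n) = (277 − 273)/(15.8/√13) = 0.913
df = n − 1 = 12
Two-sided p-value ≈ 0.379
Since p ≈ 0.379 > α = 0.05, fail to reject H0; the data do not provide sufficient evidence against H0.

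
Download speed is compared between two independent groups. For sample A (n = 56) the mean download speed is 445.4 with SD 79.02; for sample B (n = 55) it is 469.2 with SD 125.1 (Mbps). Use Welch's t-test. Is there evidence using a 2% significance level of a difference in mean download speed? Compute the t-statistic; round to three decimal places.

Let group 1 = sample A, group 2 = sample B. H0: μ_1 = μ_2; H1: μ_1 ≠ μ_2 (Welch's two-sample t-test, two-sided).
t = (x̄_1 − x̄_2)/√(s_1²/n_1 + s_2²/n_2) = (445.4 − 469.2)/√(79.02²/56 + 125.1²/55) = -1.196
Welch–Satterthwaite df ≈ 90.91
Two-sided p-value ≈ 0.235
Since p ≈ 0.235 > α = 0.02, fail to reject H0; the data do not provide sufficient evidence against H0.

-1.196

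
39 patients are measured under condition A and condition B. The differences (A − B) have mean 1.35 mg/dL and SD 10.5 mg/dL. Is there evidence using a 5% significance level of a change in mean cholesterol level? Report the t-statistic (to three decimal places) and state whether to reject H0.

H0: μ_d = 0; H1: μ_d ≠ 0 (paired t-test on the differences, two-sided).
t = d̄/(s_d/√n) = 1.35/(10.5/√39) = 0.803
df = n − 1 = 38
Two-sided p-value ≈ 0.427
Since p ≈ 0.427 > α = 0.05, fail to reject H0; the data do not provide sufficient evidence against H0.

t = 0.803; fail to reject H0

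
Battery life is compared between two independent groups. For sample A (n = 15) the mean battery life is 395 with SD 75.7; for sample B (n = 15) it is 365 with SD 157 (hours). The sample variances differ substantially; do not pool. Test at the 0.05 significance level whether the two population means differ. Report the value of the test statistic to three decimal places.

0.667

Let group 1 = sample A, group 2 = sample B. H0: μ_1 = μ_2; H1: μ_1 ≠ μ_2 (Welch's two-sample t-test, two-sided).
t = (x̄_1 − x̄_2)/√(s_1²/n_1 + s_2²/n_2) = (395 − 365)/√(75.7²/15 + 157²/15) = 0.667
Welch–Satterthwaite df ≈ 20.18
Two-sided p-value ≈ 0.5126
Since p ≈ 0.5126 > α = 0.05, fail to reject H0; the evidence is not statistically significant.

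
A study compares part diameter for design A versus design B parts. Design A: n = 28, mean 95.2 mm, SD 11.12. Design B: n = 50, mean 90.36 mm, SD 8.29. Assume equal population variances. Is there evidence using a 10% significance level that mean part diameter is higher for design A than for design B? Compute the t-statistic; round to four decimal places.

Let group 1 = design A, group 2 = design B. H0: μ_1 = μ_2; H1: μ_1 > μ_2 (two-sample pooled-variance t-test, right-tailed).
s_p² = [(28−1)·11.12² + (50−1)·8.29²]/(28+50−2) = 88.2388
t = (95.2 − 90.36)/√[88.2388·(1/28 + 1/50)] = 2.1829
df = n₁ + n₂ − 2 = 76
p-value = P(T ≥ 2.1829) ≈ 0.0161
Since p ≈ 0.0161 < α = 0.1, reject H0; the data support H1.

2.1829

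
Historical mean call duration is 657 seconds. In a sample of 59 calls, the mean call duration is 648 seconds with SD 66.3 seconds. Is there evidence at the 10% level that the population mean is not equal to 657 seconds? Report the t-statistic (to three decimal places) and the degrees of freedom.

H0: μ = 657; H1: μ ≠ 657 (one-sample t-test, two-sided).
t = (x̄ − μ₀)/(s/√n) = (648 − 657)/(66.3/√59) = -1.043
df = n − 1 = 58
Two-sided p-value ≈ 0.3014
Since p ≈ 0.3014 > α = 0.1, fail to reject H0; the evidence is not statistically significant.

t = -1.043, df = 58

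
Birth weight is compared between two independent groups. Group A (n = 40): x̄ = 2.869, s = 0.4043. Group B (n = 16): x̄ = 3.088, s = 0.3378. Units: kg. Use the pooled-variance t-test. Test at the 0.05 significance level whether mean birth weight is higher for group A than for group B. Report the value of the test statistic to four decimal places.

-1.9132

Let group 1 = group A, group 2 = group B. H0: μ_1 = μ_2; H1: μ_1 > μ_2 (two-sample pooled-variance t-test, right-tailed).
s_p² = [(40−1)·0.4043² + (16−1)·0.3378²]/(40+16−2) = 0.14975
t = (2.869 − 3.088)/√[0.14975·(1/40 + 1/16)] = -1.9132
df = n₁ + n₂ − 2 = 54
p-value = P(T ≥ -1.9132) ≈ 0.9695
Since p ≈ 0.9695 > α = 0.05, fail to reject H0; the evidence is not statistically significant.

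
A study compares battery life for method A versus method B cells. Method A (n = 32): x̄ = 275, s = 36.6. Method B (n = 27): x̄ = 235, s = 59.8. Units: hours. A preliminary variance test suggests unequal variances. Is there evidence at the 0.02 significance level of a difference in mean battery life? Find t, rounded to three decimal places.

Let group 1 = method A, group 2 = method B. H0: μ_1 = μ_2; H1: μ_1 ≠ μ_2 (Welch's two-sample t-test, two-sided).
t = (x̄_1 − x̄_2)/√(s_1²/n_1 + s_2²/n_2) = (275 − 235)/√(36.6²/32 + 59.8²/27) = 3.030
Welch–Satterthwaite df ≈ 41.55
Two-sided p-value ≈ 0.004
Since p ≈ 0.004 < α = 0.02, reject H0; the data support H1.

3.030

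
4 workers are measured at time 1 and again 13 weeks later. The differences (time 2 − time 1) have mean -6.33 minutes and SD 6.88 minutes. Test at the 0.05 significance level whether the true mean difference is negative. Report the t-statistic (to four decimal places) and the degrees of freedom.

t = -1.8401, df = 3

H0: μ_d = 0; H1: μ_d < 0 (paired t-test on the differences, left-tailed).
t = d̄/(s_d/√n) = -6.33/(6.88/√4) = -1.8401
df = n − 1 = 3
p-value = P(T ≤ -1.8401) ≈ 0.082
Since p ≈ 0.082 > α = 0.05, fail to reject H0; the evidence is not statistically significant.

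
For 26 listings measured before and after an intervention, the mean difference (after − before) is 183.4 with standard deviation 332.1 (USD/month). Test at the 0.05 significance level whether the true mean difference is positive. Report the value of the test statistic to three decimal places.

2.816

H0: μ_d = 0; H1: μ_d > 0 (paired t-test on the differences, right-tailed).
t = d̄/(s_d/√n) = 183.4/(332.1/√26) = 2.816
df = n − 1 = 25
p-value = P(T ≥ 2.816) ≈ 0.005
Since p ≈ 0.005 < α = 0.05, reject H0; the data support H1.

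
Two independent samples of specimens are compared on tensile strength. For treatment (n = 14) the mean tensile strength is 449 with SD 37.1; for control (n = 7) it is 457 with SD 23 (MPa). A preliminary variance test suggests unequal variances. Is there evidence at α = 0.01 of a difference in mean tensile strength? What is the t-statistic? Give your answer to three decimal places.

Let group 1 = treatment, group 2 = control. H0: μ_1 = μ_2; H1: μ_1 ≠ μ_2 (Welch's two-sample t-test, two-sided).
t = (x̄_1 − x̄_2)/√(s_1²/n_1 + s_2²/n_2) = (449 − 457)/√(37.1²/14 + 23²/7) = -0.607
Welch–Satterthwaite df ≈ 17.83
Two-sided p-value ≈ 0.5517
Since p ≈ 0.5517 > α = 0.01, fail to reject H0; the evidence is not statistically significant.

-0.607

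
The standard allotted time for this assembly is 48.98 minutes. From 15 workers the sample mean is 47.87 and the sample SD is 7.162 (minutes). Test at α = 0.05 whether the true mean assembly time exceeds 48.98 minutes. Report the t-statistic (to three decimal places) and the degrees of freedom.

t = -0.600, df = 14

H0: μ = 48.98; H1: μ > 48.98 (one-sample t-test, right-tailed).
t = (x̄ − μ₀)/(s/√n) = (47.87 − 48.98)/(7.162/√15) = -0.600
df = n − 1 = 14
p-value = P(T ≥ -0.600) ≈ 0.7210
Since p ≈ 0.7210 > α = 0.05, fail to reject H0; the data do not provide sufficient evidence against H0.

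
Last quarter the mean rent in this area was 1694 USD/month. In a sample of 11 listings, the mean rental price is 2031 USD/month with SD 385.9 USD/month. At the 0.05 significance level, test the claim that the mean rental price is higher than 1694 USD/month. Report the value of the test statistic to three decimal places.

H0: μ = 1694; H1: μ > 1694 (one-sample t-test, right-tailed).
t = (x̄ − μ₀)/(s/√n) = (2031 − 1694)/(385.9/√11) = 2.896
df = n − 1 = 10
p-value = P(T ≥ 2.896) ≈ 0.008
Since p ≈ 0.008 < α = 0.05, reject H0; the evidence is statistically significant.

2.896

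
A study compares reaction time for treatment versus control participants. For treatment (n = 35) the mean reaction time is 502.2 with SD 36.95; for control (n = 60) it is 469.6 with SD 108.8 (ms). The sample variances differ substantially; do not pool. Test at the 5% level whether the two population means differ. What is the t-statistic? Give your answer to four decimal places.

Let group 1 = treatment, group 2 = control. H0: μ_1 = μ_2; H1: μ_1 ≠ μ_2 (Welch's two-sample t-test, two-sided).
t = (x̄_1 − x̄_2)/√(s_1²/n_1 + s_2²/n_2) = (502.2 − 469.6)/√(36.95²/35 + 108.8²/60) = 2.1207
Welch–Satterthwaite df ≈ 79.26
Two-sided p-value ≈ 0.0371
Since p ≈ 0.0371 < α = 0.05, reject H0; the evidence is statistically significant.

2.1207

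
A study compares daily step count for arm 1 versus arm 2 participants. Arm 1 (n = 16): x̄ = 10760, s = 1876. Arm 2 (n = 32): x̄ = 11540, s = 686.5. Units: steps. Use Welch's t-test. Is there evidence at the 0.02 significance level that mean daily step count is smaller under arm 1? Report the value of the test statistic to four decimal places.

Let group 1 = arm 1, group 2 = arm 2. H0: μ_1 = μ_2; H1: μ_1 < μ_2 (Welch's two-sample t-test, left-tailed).
t = (x̄_1 − x̄_2)/√(s_1²/n_1 + s_2²/n_2) = (10760 − 11540)/√(1876²/16 + 686.5²/32) = -1.6101
Welch–Satterthwaite df ≈ 17.04
p-value = P(T ≤ -1.6101) ≈ 0.0629
Since p ≈ 0.0629 > α = 0.02, fail to reject H0; the evidence is not statistically significant.

-1.6101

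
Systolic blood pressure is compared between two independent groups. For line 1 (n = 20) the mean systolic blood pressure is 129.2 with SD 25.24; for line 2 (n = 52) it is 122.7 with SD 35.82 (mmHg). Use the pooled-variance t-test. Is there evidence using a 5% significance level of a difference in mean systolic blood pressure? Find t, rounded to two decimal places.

Let group 1 = line 1, group 2 = line 2. H0: μ_1 = μ_2; H1: μ_1 ≠ μ_2 (two-sample pooled-variance t-test, two-sided).
s_p² = [(20−1)·25.24² + (52−1)·35.82²]/(20+52−2) = 1107.73
t = (129.2 − 122.7)/√[1107.73·(1/20 + 1/52)] = 0.74
df = n₁ + n₂ − 2 = 70
Two-sided p-value ≈ 0.460
Since p ≈ 0.460 > α = 0.05, fail to reject H0; the data do not provide sufficient evidence against H0.

0.74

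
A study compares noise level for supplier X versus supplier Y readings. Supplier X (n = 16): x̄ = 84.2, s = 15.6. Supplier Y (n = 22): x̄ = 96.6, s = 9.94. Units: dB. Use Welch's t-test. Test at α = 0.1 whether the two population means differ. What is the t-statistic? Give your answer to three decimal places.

-2.794

Let group 1 = supplier X, group 2 = supplier Y. H0: μ_1 = μ_2; H1: μ_1 ≠ μ_2 (Welch's two-sample t-test, two-sided).
t = (x̄_1 − x̄_2)/√(s_1²/n_1 + s_2²/n_2) = (84.2 − 96.6)/√(15.6²/16 + 9.94²/22) = -2.794
Welch–Satterthwaite df ≈ 23.69
Two-sided p-value ≈ 0.0101
Since p ≈ 0.0101 < α = 0.1, reject H0; the evidence is statistically significant.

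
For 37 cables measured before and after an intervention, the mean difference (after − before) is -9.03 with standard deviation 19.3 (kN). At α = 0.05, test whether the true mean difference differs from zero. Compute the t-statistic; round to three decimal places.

-2.846

H0: μ_d = 0; H1: μ_d ≠ 0 (paired t-test on the differences, two-sided).
t = d̄/(s_d/√n) = -9.03/(19.3/√37) = -2.846
df = n − 1 = 36
Two-sided p-value ≈ 0.0073
Since p ≈ 0.0073 < α = 0.05, reject H0; the data support H1.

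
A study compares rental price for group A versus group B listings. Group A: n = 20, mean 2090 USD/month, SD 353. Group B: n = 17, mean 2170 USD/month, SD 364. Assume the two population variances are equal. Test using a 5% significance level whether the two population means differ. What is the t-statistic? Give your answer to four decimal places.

-0.6773

Let group 1 = group A, group 2 = group B. H0: μ_1 = μ_2; H1: μ_1 ≠ μ_2 (two-sample pooled-variance t-test, two-sided).
s_p² = [(20−1)·353² + (17−1)·364²]/(20+17−2) = 128214
t = (2090 − 2170)/√[128214·(1/20 + 1/17)] = -0.6773
df = n₁ + n₂ − 2 = 35
Two-sided p-value ≈ 0.503
Since p ≈ 0.503 > α = 0.05, fail to reject H0; the data do not provide sufficient evidence against H0.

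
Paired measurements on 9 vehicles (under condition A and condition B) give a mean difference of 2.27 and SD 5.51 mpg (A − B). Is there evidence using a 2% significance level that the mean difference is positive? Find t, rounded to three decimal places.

H0: μ_d = 0; H1: μ_d > 0 (paired t-test on the differences, right-tailed).
t = d̄/(s_d/√n) = 2.27/(5.51/√9) = 1.236
df = n − 1 = 8
p-value = P(T ≥ 1.236) ≈ 0.126
Since p ≈ 0.126 > α = 0.02, fail to reject H0; the data do not provide sufficient evidence against H0.

1.236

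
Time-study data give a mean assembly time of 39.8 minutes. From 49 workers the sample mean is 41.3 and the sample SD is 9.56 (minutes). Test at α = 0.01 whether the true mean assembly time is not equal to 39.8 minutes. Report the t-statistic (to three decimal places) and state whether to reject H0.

t = 1.098; fail to reject H0

H0: μ = 39.8; H1: μ ≠ 39.8 (one-sample t-test, two-sided).
t = (x̄ − μ₀)/(s/√n) = (41.3 − 39.8)/(9.56/√49) = 1.098
df = n − 1 = 48
Two-sided p-value ≈ 0.2775
Since p ≈ 0.2775 > α = 0.01, fail to reject H0; the evidence is not statistically significant.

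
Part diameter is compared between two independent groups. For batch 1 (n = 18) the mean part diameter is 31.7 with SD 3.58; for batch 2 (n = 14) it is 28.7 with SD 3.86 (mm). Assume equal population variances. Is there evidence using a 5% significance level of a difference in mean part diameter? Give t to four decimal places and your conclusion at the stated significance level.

t = 2.2729; reject H0

Let group 1 = batch 1, group 2 = batch 2. H0: μ_1 = μ_2; H1: μ_1 ≠ μ_2 (two-sample pooled-variance t-test, two-sided).
s_p² = [(18−1)·3.58² + (14−1)·3.86²]/(18+14−2) = 13.7191
t = (31.7 − 28.7)/√[13.7191·(1/18 + 1/14)] = 2.2729
df = n₁ + n₂ − 2 = 30
Two-sided p-value ≈ 0.0304
Since p ≈ 0.0304 < α = 0.05, reject H0; the data support H1.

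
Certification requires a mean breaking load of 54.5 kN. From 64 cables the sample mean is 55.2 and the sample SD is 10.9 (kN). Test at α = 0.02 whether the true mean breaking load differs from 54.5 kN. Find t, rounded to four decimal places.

H0: μ = 54.5; H1: μ ≠ 54.5 (one-sample t-test, two-sided).
t = (x̄ − μ₀)/(s/√n) = (55.2 − 54.5)/(10.9/√64) = 0.5138
df = n − 1 = 63
Two-sided p-value ≈ 0.609
Since p ≈ 0.609 > α = 0.02, fail to reject H0; the evidence is not statistically significant.

0.5138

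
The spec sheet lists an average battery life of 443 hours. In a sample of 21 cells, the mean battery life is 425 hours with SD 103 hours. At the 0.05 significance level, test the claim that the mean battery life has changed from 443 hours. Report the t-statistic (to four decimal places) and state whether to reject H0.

t = -0.8008; fail to reject H0

H0: μ = 443; H1: μ ≠ 443 (one-sample t-test, two-sided).
t = (x̄ − μ₀)/(s/√n) = (425 − 443)/(103/√21) = -0.8008
df = n − 1 = 20
Two-sided p-value ≈ 0.433
Since p ≈ 0.433 > α = 0.05, fail to reject H0; the evidence is not statistically significant.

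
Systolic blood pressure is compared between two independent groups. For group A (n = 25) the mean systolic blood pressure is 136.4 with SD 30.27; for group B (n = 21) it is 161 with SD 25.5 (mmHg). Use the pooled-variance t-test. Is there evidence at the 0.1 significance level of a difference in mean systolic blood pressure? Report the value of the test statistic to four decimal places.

Let group 1 = group A, group 2 = group B. H0: μ_1 = μ_2; H1: μ_1 ≠ μ_2 (two-sample pooled-variance t-test, two-sided).
s_p² = [(25−1)·30.27² + (21−1)·25.5²]/(25+21−2) = 795.353
t = (136.4 − 161)/√[795.353·(1/25 + 1/21)] = -2.9468
df = n₁ + n₂ − 2 = 44
Two-sided p-value ≈ 0.005
Since p ≈ 0.005 < α = 0.1, reject H0; the data support H1.

-2.9468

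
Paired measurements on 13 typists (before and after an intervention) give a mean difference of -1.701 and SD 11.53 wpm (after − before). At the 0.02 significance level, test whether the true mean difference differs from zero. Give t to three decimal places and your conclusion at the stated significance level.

t = -0.532; fail to reject H0

H0: μ_d = 0; H1: μ_d ≠ 0 (paired t-test on the differences, two-sided).
t = d̄/(s_d/√n) = -1.701/(11.53/√13) = -0.532
df = n − 1 = 12
Two-sided p-value ≈ 0.604
Since p ≈ 0.604 > α = 0.02, fail to reject H0; the data do not provide sufficient evidence against H0.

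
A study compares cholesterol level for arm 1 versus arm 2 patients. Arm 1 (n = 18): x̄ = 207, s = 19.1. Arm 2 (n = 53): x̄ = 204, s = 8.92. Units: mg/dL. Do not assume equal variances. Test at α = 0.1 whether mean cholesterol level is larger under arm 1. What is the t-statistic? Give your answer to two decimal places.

Let group 1 = arm 1, group 2 = arm 2. H0: μ_1 = μ_2; H1: μ_1 > μ_2 (Welch's two-sample t-test, right-tailed).
t = (x̄_1 − x̄_2)/√(s_1²/n_1 + s_2²/n_2) = (207 − 204)/√(19.1²/18 + 8.92²/53) = 0.64
Welch–Satterthwaite df ≈ 19.58
p-value = P(T ≥ 0.64) ≈ 0.2638
Since p ≈ 0.2638 > α = 0.1, fail to reject H0; the data do not provide sufficient evidence against H0.

0.64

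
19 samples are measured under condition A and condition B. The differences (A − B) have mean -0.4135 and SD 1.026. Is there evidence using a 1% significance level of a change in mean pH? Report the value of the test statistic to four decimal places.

H0: μ_d = 0; H1: μ_d ≠ 0 (paired t-test on the differences, two-sided).
t = d̄/(s_d/√n) = -0.4135/(1.026/√19) = -1.7567
df = n − 1 = 18
Two-sided p-value ≈ 0.0960
Since p ≈ 0.0960 > α = 0.01, fail to reject H0; the data do not provide sufficient evidence against H0.

-1.7567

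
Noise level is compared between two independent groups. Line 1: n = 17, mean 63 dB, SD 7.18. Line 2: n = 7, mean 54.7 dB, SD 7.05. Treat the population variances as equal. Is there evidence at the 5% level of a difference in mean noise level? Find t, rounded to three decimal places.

2.587

Let group 1 = line 1, group 2 = line 2. H0: μ_1 = μ_2; H1: μ_1 ≠ μ_2 (two-sample pooled-variance t-test, two-sided).
s_p² = [(17−1)·7.18² + (7−1)·7.05²]/(17+7−2) = 51.0479
t = (63 − 54.7)/√[51.0479·(1/17 + 1/7)] = 2.587
df = n₁ + n₂ − 2 = 22
Two-sided p-value ≈ 0.0168
Since p ≈ 0.0168 < α = 0.05, reject H0; the evidence is statistically significant.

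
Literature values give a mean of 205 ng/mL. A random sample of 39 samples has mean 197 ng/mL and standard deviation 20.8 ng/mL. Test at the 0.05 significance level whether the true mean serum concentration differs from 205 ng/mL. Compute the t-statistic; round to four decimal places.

-2.4019

H0: μ = 205; H1: μ ≠ 205 (one-sample t-test, two-sided).
t = (x̄ − μ₀)/(s/√n) = (197 − 205)/(20.8/√39) = -2.4019
df = n − 1 = 38
Two-sided p-value ≈ 0.021
Since p ≈ 0.021 < α = 0.05, reject H0; the evidence is statistically significant.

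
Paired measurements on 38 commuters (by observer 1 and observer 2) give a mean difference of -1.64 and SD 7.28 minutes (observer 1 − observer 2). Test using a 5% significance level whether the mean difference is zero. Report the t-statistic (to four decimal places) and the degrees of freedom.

t = -1.3887, df = 37

H0: μ_d = 0; H1: μ_d ≠ 0 (paired t-test on the differences, two-sided).
t = d̄/(s_d/√n) = -1.64/(7.28/√38) = -1.3887
df = n − 1 = 37
Two-sided p-value ≈ 0.1732
Since p ≈ 0.1732 > α = 0.05, fail to reject H0; the evidence is not statistically significant.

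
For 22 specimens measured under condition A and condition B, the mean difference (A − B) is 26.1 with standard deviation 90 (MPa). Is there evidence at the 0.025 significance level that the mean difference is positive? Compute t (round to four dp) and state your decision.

t = 1.3602; fail to reject H0

H0: μ_d = 0; H1: μ_d > 0 (paired t-test on the differences, right-tailed).
t = d̄/(s_d/√n) = 26.1/(90/√22) = 1.3602
df = n − 1 = 21
p-value = P(T ≥ 1.3602) ≈ 0.0941
Since p ≈ 0.0941 > α = 0.025, fail to reject H0; the evidence is not statistically significant.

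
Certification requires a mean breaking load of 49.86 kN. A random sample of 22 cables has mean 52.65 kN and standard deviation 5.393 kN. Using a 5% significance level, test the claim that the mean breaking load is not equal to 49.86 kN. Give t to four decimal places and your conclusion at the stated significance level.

H0: μ = 49.86; H1: μ ≠ 49.86 (one-sample t-test, two-sided).
t = (x̄ − μ₀)/(s/√n) = (52.65 − 49.86)/(5.393/√22) = 2.4265
df = n − 1 = 21
Two-sided p-value ≈ 0.024
Since p ≈ 0.024 < α = 0.05, reject H0; the data support H1.

t = 2.4265; reject H0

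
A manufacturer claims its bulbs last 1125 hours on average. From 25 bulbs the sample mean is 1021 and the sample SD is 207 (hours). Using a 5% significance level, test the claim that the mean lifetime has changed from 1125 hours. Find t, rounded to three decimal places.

-2.512

H0: μ = 1125; H1: μ ≠ 1125 (one-sample t-test, two-sided).
t = (x̄ − μ₀)/(s/√n) = (1021 − 1125)/(207/√25) = -2.512
df = n − 1 = 24
Two-sided p-value ≈ 0.0191
Since p ≈ 0.0191 < α = 0.05, reject H0; the data support H1.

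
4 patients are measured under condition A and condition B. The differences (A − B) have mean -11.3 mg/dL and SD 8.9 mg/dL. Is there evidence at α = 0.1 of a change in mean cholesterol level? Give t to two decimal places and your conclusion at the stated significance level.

t = -2.54; reject H0

H0: μ_d = 0; H1: μ_d ≠ 0 (paired t-test on the differences, two-sided).
t = d̄/(s_d/√n) = -11.3/(8.9/√4) = -2.54
df = n − 1 = 3
Two-sided p-value ≈ 0.085
Since p ≈ 0.085 < α = 0.1, reject H0; the evidence is statistically significant.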